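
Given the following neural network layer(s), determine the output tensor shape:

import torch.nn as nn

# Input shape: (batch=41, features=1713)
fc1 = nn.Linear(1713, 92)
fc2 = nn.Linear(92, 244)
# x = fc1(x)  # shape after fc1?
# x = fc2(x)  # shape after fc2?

Input shape: (41, 1713)
  -> after fc1: (41, 92)
Output shape: (41, 244)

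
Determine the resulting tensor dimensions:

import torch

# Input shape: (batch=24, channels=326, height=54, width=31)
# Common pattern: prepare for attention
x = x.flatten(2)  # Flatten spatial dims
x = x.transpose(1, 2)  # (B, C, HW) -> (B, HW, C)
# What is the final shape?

Input shape: (24, 326, 54, 31)
  -> after flatten(2): (24, 326, 1674)
Output shape: (24, 1674, 326)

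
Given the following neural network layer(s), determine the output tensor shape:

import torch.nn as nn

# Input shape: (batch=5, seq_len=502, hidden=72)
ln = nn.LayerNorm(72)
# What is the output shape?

Input shape: (5, 502, 72)
Output shape: (5, 502, 72)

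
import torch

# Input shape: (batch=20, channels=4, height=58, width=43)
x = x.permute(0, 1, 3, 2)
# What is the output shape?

Input shape: (20, 4, 58, 43)
Output shape: (20, 4, 43, 58)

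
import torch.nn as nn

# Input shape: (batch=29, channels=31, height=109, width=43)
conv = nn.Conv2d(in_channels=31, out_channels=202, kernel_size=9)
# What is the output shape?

Input shape: (29, 31, 109, 43)
Output shape: (29, 202, 101, 35)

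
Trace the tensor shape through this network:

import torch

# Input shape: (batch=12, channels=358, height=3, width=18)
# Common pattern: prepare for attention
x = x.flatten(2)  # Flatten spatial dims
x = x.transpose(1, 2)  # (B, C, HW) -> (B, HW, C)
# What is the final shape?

Input shape: (12, 358, 3, 18)
  -> after flatten(2): (12, 358, 54)
Output shape: (12, 54, 358)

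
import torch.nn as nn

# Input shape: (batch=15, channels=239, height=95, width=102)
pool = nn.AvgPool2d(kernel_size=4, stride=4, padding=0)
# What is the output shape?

Input shape: (15, 239, 95, 102)
Output shape: (15, 239, 23, 25)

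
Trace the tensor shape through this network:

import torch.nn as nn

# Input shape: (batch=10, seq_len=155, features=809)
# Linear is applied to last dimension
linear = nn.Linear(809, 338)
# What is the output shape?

Input shape: (10, 155, 809)
Output shape: (10, 155, 338)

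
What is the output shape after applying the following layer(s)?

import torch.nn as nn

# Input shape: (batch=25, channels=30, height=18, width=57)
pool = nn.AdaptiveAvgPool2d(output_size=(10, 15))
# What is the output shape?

Input shape: (25, 30, 18, 57)
Output shape: (25, 30, 10, 15)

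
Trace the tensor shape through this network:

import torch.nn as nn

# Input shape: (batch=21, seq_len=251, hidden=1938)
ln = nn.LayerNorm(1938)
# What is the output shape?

Input shape: (21, 251, 1938)
Output shape: (21, 251, 1938)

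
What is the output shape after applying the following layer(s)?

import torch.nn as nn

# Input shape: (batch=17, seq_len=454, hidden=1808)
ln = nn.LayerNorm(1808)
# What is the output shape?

Input shape: (17, 454, 1808)
Output shape: (17, 454, 1808)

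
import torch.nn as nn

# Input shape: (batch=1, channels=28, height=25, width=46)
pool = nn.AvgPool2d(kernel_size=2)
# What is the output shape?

Input shape: (1, 28, 25, 46)
Output shape: (1, 28, 12, 23)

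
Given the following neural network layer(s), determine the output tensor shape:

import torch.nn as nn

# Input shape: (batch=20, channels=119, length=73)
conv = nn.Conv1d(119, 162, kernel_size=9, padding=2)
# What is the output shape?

Input shape: (20, 119, 73)
Output shape: (20, 162, 69)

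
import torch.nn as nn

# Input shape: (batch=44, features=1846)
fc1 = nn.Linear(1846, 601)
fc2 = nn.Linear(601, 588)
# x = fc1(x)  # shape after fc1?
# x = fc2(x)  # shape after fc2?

Input shape: (44, 1846)
  -> after fc1: (44, 601)
Output shape: (44, 588)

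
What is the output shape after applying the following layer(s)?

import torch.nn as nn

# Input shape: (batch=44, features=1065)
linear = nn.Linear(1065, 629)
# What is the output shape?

Input shape: (44, 1065)
Output shape: (44, 629)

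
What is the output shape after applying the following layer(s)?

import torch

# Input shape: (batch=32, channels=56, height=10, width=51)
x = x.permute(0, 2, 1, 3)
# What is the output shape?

Input shape: (32, 56, 10, 51)
Output shape: (32, 10, 56, 51)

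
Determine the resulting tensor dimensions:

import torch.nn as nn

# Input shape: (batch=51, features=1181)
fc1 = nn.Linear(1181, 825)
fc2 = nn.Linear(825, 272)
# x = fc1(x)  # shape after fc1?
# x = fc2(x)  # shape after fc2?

Input shape: (51, 1181)
  -> after fc1: (51, 825)
Output shape: (51, 272)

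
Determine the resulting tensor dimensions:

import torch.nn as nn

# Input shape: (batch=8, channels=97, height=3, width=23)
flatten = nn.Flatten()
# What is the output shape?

Input shape: (8, 97, 3, 23)
Output shape: (8, 6693)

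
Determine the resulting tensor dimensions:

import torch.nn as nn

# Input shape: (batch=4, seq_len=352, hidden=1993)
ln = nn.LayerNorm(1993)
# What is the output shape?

Input shape: (4, 352, 1993)
Output shape: (4, 352, 1993)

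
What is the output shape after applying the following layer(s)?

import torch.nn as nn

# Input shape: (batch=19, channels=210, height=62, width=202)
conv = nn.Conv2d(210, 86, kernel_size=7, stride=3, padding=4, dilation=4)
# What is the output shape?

Input shape: (19, 210, 62, 202)
Output shape: (19, 86, 16, 62)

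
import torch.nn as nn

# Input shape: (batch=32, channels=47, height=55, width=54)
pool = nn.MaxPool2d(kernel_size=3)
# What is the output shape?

Input shape: (32, 47, 55, 54)
Output shape: (32, 47, 18, 18)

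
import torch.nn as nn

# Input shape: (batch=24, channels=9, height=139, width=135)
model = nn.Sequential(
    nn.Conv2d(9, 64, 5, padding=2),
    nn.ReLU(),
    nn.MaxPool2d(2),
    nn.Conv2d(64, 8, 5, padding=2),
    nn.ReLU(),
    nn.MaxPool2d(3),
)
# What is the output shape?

Input shape: (24, 9, 139, 135)
  -> after first Conv2d: (24, 64, 139, 135)
  -> after first MaxPool2d: (24, 64, 69, 67)
  -> after second Conv2d: (24, 8, 69, 67)
Output shape: (24, 8, 23, 22)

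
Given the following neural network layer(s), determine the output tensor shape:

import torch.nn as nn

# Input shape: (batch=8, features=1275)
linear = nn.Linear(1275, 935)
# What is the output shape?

Input shape: (8, 1275)
Output shape: (8, 935)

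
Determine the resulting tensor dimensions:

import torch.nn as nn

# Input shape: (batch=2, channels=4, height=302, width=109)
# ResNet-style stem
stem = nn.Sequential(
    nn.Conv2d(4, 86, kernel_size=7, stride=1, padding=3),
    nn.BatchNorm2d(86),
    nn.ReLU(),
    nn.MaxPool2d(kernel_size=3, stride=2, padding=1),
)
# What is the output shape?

Input shape: (2, 4, 302, 109)
  -> after Conv2d 7x7 stride=1: (2, 86, 302, 109)
Output shape: (2, 86, 151, 55)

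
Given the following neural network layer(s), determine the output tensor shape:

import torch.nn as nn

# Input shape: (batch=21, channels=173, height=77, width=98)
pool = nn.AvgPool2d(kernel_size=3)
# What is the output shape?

Input shape: (21, 173, 77, 98)
Output shape: (21, 173, 25, 32)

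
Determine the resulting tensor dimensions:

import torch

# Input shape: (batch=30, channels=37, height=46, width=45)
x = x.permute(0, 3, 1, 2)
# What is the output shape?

Input shape: (30, 37, 46, 45)
Output shape: (30, 45, 37, 46)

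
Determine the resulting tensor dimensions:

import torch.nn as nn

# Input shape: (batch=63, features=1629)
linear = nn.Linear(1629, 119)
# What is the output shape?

Input shape: (63, 1629)
Output shape: (63, 119)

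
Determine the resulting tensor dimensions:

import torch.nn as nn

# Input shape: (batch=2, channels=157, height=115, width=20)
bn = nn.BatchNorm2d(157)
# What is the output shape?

Input shape: (2, 157, 115, 20)
Output shape: (2, 157, 115, 20)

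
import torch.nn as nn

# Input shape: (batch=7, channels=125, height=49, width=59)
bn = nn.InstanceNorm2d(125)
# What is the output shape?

Input shape: (7, 125, 49, 59)
Output shape: (7, 125, 49, 59)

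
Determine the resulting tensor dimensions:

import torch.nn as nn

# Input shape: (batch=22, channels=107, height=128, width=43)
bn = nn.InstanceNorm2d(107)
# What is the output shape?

Input shape: (22, 107, 128, 43)
Output shape: (22, 107, 128, 43)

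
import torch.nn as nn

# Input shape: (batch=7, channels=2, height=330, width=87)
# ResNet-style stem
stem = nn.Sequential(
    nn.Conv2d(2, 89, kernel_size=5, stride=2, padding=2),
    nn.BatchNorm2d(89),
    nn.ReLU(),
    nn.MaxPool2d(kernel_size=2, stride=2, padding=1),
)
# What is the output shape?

Input shape: (7, 2, 330, 87)
  -> after Conv2d 5x5 stride=2: (7, 89, 165, 44)
Output shape: (7, 89, 83, 23)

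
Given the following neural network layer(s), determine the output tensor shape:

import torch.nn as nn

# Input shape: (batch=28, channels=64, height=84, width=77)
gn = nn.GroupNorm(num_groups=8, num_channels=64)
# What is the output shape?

Input shape: (28, 64, 84, 77)
Output shape: (28, 64, 84, 77)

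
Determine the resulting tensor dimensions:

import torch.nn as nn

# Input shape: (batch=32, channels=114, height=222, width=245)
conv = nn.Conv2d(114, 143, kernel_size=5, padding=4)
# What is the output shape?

Input shape: (32, 114, 222, 245)
Output shape: (32, 143, 226, 249)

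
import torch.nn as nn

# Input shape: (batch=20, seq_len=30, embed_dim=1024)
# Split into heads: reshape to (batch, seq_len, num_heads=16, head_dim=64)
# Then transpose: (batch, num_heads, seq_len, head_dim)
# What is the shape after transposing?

Input shape: (20, 30, 1024)
  -> after reshape: (20, 30, 16, 64)
Output shape: (20, 16, 30, 64)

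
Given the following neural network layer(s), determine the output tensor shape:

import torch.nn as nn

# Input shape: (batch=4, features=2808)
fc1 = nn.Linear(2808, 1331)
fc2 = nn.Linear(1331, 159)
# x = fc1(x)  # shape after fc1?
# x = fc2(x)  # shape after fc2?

Input shape: (4, 2808)
  -> after fc1: (4, 1331)
Output shape: (4, 159)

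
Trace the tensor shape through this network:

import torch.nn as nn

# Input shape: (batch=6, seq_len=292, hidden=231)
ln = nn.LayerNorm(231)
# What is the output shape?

Input shape: (6, 292, 231)
Output shape: (6, 292, 231)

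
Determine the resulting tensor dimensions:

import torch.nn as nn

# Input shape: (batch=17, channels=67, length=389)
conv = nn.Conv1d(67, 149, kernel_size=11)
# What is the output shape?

Input shape: (17, 67, 389)
Output shape: (17, 149, 379)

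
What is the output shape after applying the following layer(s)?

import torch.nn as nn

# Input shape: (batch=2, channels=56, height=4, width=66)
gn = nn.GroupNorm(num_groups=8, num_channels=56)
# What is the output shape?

Input shape: (2, 56, 4, 66)
Output shape: (2, 56, 4, 66)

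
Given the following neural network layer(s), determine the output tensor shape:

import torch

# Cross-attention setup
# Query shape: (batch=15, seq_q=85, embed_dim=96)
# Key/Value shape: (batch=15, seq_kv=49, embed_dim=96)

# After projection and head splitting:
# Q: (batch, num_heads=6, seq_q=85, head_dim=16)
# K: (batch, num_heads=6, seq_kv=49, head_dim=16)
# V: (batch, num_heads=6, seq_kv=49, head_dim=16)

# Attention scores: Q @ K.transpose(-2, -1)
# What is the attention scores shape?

Input shape: (15, 85, 96)
Output shape: (15, 6, 85, 49)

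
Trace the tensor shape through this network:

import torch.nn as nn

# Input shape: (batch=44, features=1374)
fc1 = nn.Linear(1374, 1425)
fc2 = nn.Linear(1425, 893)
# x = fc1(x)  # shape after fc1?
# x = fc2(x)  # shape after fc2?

Input shape: (44, 1374)
  -> after fc1: (44, 1425)
Output shape: (44, 893)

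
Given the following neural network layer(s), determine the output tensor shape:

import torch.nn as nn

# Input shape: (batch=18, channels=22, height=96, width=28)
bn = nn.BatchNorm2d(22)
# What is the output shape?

Input shape: (18, 22, 96, 28)
Output shape: (18, 22, 96, 28)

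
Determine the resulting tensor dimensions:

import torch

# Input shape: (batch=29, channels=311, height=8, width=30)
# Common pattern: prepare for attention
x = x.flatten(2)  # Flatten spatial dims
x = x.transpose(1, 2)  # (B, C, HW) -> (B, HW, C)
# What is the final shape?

Input shape: (29, 311, 8, 30)
  -> after flatten(2): (29, 311, 240)
Output shape: (29, 240, 311)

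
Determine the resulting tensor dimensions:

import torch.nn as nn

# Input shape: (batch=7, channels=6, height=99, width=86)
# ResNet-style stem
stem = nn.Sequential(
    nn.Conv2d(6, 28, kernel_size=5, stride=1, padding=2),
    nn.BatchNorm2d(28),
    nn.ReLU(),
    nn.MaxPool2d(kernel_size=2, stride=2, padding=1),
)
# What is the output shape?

Input shape: (7, 6, 99, 86)
  -> after Conv2d 5x5 stride=1: (7, 28, 99, 86)
Output shape: (7, 28, 50, 44)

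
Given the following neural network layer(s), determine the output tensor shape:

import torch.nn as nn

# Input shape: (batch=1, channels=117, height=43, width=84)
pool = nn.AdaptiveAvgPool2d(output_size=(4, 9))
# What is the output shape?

Input shape: (1, 117, 43, 84)
Output shape: (1, 117, 4, 9)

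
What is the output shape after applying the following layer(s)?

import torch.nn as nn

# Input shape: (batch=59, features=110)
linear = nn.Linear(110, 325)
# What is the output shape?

Input shape: (59, 110)
Output shape: (59, 325)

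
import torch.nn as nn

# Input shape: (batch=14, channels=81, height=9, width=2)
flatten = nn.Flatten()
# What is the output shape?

Input shape: (14, 81, 9, 2)
Output shape: (14, 1458)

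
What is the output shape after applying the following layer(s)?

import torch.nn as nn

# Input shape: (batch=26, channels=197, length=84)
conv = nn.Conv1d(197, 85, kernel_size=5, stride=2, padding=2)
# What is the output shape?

Input shape: (26, 197, 84)
Output shape: (26, 85, 42)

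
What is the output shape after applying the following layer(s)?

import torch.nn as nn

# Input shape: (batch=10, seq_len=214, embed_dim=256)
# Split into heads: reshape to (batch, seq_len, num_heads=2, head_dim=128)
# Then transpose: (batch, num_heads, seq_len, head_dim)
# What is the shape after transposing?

Input shape: (10, 214, 256)
  -> after reshape: (10, 214, 2, 128)
Output shape: (10, 2, 214, 128)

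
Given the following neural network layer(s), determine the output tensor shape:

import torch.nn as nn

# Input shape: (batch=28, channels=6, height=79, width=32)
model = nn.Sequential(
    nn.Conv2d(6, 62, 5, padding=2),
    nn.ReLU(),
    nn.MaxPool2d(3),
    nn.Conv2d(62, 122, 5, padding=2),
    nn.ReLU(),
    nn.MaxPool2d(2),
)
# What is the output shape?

Input shape: (28, 6, 79, 32)
  -> after first Conv2d: (28, 62, 79, 32)
  -> after first MaxPool2d: (28, 62, 26, 10)
  -> after second Conv2d: (28, 122, 26, 10)
Output shape: (28, 122, 13, 5)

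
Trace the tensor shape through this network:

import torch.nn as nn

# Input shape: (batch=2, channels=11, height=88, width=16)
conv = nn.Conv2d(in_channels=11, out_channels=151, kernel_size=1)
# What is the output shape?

Input shape: (2, 11, 88, 16)
Output shape: (2, 151, 88, 16)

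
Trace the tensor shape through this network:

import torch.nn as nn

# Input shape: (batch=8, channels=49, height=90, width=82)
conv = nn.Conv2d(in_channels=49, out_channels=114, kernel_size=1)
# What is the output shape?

Input shape: (8, 49, 90, 82)
Output shape: (8, 114, 90, 82)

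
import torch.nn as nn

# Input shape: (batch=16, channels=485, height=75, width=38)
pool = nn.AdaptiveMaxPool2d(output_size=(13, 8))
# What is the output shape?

Input shape: (16, 485, 75, 38)
Output shape: (16, 485, 13, 8)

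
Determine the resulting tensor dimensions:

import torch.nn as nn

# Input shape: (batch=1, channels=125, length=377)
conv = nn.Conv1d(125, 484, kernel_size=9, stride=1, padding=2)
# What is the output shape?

Input shape: (1, 125, 377)
Output shape: (1, 484, 373)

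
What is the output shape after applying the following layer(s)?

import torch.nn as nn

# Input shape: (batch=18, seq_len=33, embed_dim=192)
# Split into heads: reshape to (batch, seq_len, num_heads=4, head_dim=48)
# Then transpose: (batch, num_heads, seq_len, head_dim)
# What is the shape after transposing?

Input shape: (18, 33, 192)
  -> after reshape: (18, 33, 4, 48)
Output shape: (18, 4, 33, 48)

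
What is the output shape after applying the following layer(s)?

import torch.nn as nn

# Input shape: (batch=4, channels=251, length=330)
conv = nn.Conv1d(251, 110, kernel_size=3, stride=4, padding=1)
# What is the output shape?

Input shape: (4, 251, 330)
Output shape: (4, 110, 83)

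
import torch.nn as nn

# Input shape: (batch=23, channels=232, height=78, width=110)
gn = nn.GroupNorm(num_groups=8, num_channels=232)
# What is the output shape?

Input shape: (23, 232, 78, 110)
Output shape: (23, 232, 78, 110)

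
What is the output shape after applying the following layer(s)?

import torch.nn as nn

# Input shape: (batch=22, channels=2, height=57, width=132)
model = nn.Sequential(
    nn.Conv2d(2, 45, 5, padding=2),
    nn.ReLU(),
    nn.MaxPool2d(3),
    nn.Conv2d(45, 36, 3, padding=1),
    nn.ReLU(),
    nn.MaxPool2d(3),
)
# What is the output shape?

Input shape: (22, 2, 57, 132)
  -> after first Conv2d: (22, 45, 57, 132)
  -> after first MaxPool2d: (22, 45, 19, 44)
  -> after second Conv2d: (22, 36, 19, 44)
Output shape: (22, 36, 6, 14)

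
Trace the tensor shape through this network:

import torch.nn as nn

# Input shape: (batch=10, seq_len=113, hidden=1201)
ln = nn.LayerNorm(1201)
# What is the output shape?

Input shape: (10, 113, 1201)
Output shape: (10, 113, 1201)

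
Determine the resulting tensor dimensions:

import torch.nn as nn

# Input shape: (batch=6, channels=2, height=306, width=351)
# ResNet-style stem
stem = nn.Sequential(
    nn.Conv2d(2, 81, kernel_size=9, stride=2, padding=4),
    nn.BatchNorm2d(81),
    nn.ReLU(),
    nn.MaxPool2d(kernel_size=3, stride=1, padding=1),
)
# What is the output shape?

Input shape: (6, 2, 306, 351)
  -> after Conv2d 9x9 stride=2: (6, 81, 153, 176)
Output shape: (6, 81, 153, 176)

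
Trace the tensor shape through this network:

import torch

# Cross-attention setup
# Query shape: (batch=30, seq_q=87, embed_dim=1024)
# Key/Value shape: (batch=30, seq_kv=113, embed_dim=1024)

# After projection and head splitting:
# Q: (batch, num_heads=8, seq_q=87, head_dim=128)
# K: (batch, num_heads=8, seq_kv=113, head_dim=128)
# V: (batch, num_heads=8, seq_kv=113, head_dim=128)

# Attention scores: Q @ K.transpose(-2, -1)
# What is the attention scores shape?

Input shape: (30, 87, 1024)
Output shape: (30, 8, 87, 113)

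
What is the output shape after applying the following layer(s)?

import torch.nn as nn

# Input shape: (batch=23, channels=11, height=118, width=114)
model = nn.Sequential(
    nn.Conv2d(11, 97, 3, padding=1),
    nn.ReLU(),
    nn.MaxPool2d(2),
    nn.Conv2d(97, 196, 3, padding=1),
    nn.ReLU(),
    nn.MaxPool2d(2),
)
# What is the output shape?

Input shape: (23, 11, 118, 114)
  -> after first Conv2d: (23, 97, 118, 114)
  -> after first MaxPool2d: (23, 97, 59, 57)
  -> after second Conv2d: (23, 196, 59, 57)
Output shape: (23, 196, 29, 28)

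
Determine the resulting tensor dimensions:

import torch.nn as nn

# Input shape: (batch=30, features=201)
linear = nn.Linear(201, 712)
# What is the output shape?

Input shape: (30, 201)
Output shape: (30, 712)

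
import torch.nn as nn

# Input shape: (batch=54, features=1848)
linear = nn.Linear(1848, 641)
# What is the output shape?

Input shape: (54, 1848)
Output shape: (54, 641)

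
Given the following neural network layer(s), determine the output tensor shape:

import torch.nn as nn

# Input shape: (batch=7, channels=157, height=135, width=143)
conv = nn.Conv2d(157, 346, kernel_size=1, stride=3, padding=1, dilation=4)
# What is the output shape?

Input shape: (7, 157, 135, 143)
Output shape: (7, 346, 46, 49)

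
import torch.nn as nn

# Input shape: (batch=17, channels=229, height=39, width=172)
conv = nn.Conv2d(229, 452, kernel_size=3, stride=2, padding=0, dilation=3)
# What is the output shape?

Input shape: (17, 229, 39, 172)
Output shape: (17, 452, 17, 83)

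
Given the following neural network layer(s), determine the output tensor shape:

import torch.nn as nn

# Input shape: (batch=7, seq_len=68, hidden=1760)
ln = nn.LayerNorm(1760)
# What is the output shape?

Input shape: (7, 68, 1760)
Output shape: (7, 68, 1760)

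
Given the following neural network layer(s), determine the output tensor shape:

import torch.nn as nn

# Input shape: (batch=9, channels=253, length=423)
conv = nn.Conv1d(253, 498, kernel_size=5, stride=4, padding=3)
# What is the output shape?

Input shape: (9, 253, 423)
Output shape: (9, 498, 107)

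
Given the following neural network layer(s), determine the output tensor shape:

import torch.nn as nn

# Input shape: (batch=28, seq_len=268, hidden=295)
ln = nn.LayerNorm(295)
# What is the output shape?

Input shape: (28, 268, 295)
Output shape: (28, 268, 295)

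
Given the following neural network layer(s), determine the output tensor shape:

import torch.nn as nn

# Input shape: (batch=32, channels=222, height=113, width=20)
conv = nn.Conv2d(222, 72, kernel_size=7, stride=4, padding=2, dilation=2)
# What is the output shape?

Input shape: (32, 222, 113, 20)
Output shape: (32, 72, 27, 3)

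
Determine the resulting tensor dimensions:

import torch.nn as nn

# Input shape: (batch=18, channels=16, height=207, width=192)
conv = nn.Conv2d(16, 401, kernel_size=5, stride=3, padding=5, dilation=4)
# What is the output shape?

Input shape: (18, 16, 207, 192)
Output shape: (18, 401, 67, 62)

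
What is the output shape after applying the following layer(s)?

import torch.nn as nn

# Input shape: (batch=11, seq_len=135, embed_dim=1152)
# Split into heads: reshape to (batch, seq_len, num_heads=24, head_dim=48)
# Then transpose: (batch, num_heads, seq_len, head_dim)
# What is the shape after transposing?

Input shape: (11, 135, 1152)
  -> after reshape: (11, 135, 24, 48)
Output shape: (11, 24, 135, 48)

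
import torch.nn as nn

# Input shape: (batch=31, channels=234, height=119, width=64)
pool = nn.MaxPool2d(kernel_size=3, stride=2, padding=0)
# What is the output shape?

Input shape: (31, 234, 119, 64)
Output shape: (31, 234, 59, 31)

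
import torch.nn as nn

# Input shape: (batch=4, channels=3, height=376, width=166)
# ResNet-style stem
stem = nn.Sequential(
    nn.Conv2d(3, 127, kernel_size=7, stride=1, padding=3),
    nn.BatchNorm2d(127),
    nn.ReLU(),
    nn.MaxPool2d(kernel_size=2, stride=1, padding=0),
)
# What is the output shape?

Input shape: (4, 3, 376, 166)
  -> after Conv2d 7x7 stride=1: (4, 127, 376, 166)
Output shape: (4, 127, 375, 165)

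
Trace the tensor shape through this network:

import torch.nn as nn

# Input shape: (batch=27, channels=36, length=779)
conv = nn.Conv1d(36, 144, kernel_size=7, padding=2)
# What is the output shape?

Input shape: (27, 36, 779)
Output shape: (27, 144, 777)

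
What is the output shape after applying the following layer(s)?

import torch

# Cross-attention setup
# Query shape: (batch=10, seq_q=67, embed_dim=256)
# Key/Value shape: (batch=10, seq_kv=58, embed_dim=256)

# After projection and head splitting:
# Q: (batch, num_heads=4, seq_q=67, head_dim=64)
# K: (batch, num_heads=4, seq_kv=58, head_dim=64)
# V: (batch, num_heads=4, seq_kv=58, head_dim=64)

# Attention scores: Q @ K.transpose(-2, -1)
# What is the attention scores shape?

Input shape: (10, 67, 256)
Output shape: (10, 4, 67, 58)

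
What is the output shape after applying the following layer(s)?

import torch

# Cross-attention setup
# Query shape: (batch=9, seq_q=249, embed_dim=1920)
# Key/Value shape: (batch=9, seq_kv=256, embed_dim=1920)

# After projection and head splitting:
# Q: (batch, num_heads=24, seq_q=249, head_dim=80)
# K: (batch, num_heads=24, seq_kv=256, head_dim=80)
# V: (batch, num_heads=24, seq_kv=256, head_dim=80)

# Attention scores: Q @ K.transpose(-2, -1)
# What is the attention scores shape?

Input shape: (9, 249, 1920)
Output shape: (9, 24, 249, 256)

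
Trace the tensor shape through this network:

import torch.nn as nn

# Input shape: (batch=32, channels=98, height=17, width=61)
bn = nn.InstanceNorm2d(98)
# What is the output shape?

Input shape: (32, 98, 17, 61)
Output shape: (32, 98, 17, 61)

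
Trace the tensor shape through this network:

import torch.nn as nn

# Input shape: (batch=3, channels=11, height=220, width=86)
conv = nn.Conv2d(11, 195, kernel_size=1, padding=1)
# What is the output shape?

Input shape: (3, 11, 220, 86)
Output shape: (3, 195, 222, 88)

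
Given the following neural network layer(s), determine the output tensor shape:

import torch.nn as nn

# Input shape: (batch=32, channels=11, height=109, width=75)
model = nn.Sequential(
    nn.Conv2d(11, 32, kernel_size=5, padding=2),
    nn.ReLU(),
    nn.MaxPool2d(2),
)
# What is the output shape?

Input shape: (32, 11, 109, 75)
  -> after Conv2d: (32, 32, 109, 75)
  -> after ReLU: (32, 32, 109, 75)
Output shape: (32, 32, 54, 37)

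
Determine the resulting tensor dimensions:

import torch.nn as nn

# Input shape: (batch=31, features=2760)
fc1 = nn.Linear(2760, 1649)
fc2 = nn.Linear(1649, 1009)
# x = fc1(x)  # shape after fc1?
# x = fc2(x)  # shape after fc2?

Input shape: (31, 2760)
  -> after fc1: (31, 1649)
Output shape: (31, 1009)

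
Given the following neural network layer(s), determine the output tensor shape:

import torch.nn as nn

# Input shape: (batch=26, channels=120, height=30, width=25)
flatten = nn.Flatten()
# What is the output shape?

Input shape: (26, 120, 30, 25)
Output shape: (26, 90000)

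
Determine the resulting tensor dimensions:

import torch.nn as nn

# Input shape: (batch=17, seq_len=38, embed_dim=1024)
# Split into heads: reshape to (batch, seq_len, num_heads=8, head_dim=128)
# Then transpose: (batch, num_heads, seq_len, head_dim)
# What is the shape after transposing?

Input shape: (17, 38, 1024)
  -> after reshape: (17, 38, 8, 128)
Output shape: (17, 8, 38, 128)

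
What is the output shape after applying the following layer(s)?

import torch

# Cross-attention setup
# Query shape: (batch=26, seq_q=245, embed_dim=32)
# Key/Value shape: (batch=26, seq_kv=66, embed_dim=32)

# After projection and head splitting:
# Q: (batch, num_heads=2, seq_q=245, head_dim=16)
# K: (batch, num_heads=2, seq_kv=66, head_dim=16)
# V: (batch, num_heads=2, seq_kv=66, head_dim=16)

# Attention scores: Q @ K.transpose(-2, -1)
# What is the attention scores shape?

Input shape: (26, 245, 32)
Output shape: (26, 2, 245, 66)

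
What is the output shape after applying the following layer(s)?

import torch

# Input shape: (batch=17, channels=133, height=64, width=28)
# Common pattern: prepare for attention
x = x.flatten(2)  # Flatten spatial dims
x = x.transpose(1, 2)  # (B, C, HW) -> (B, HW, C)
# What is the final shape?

Input shape: (17, 133, 64, 28)
  -> after flatten(2): (17, 133, 1792)
Output shape: (17, 1792, 133)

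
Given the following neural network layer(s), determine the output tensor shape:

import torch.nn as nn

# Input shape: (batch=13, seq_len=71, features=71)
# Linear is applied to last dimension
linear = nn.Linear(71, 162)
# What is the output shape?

Input shape: (13, 71, 71)
Output shape: (13, 71, 162)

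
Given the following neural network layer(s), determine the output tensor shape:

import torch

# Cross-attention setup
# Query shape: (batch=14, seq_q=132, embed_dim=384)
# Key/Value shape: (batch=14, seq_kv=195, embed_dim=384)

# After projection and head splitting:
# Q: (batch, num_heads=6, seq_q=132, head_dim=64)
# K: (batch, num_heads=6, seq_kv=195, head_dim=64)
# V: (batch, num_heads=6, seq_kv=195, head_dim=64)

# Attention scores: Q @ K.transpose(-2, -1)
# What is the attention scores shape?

Input shape: (14, 132, 384)
Output shape: (14, 6, 132, 195)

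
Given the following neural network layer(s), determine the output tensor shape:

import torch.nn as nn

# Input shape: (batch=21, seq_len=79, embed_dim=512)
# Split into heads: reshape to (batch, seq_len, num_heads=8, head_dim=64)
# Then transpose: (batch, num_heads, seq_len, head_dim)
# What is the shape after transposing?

Input shape: (21, 79, 512)
  -> after reshape: (21, 79, 8, 64)
Output shape: (21, 8, 79, 64)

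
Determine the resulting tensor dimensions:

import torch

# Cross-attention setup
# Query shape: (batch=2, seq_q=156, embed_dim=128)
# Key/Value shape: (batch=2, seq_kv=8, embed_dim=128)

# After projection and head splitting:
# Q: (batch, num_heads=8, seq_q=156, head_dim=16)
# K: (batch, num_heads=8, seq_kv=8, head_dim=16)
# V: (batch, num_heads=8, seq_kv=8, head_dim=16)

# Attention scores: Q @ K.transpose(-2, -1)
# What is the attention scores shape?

Input shape: (2, 156, 128)
Output shape: (2, 8, 156, 8)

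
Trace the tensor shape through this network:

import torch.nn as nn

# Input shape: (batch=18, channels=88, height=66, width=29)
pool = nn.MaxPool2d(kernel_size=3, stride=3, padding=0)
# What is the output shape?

Input shape: (18, 88, 66, 29)
Output shape: (18, 88, 22, 9)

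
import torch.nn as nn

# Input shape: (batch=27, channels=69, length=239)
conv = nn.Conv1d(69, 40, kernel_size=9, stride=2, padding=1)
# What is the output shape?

Input shape: (27, 69, 239)
Output shape: (27, 40, 117)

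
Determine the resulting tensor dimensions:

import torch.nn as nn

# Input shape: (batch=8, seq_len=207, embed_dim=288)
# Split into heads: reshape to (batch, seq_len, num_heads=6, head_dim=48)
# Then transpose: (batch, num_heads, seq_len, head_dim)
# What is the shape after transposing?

Input shape: (8, 207, 288)
  -> after reshape: (8, 207, 6, 48)
Output shape: (8, 6, 207, 48)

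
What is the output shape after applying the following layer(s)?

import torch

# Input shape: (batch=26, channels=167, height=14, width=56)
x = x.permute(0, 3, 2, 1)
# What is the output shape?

Input shape: (26, 167, 14, 56)
Output shape: (26, 56, 14, 167)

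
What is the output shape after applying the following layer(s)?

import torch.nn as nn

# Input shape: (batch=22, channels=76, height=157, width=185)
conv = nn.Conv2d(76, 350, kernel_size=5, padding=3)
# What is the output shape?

Input shape: (22, 76, 157, 185)
Output shape: (22, 350, 159, 187)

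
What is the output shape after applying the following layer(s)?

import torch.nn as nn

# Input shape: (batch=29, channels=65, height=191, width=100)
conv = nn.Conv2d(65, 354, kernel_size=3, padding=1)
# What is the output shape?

Input shape: (29, 65, 191, 100)
Output shape: (29, 354, 191, 100)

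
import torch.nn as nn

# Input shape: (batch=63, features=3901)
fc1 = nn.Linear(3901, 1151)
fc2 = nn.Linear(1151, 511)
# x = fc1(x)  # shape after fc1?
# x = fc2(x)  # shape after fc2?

Input shape: (63, 3901)
  -> after fc1: (63, 1151)
Output shape: (63, 511)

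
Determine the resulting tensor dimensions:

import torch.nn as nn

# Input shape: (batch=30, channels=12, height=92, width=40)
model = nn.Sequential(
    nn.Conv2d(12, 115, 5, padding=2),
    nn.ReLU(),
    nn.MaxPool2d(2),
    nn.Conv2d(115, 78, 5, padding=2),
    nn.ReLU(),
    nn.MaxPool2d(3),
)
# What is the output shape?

Input shape: (30, 12, 92, 40)
  -> after first Conv2d: (30, 115, 92, 40)
  -> after first MaxPool2d: (30, 115, 46, 20)
  -> after second Conv2d: (30, 78, 46, 20)
Output shape: (30, 78, 15, 6)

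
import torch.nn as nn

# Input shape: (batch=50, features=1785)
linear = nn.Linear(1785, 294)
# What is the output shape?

Input shape: (50, 1785)
Output shape: (50, 294)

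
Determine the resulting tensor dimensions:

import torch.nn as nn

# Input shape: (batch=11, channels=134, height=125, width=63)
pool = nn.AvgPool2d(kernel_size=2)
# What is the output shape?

Input shape: (11, 134, 125, 63)
Output shape: (11, 134, 62, 31)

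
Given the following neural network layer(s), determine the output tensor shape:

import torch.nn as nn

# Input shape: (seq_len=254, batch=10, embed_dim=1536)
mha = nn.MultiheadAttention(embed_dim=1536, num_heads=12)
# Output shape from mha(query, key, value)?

Input shape: (254, 10, 1536)
Output shape: (254, 10, 1536)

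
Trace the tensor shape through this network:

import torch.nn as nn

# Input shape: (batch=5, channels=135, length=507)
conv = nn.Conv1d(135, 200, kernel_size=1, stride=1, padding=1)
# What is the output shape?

Input shape: (5, 135, 507)
Output shape: (5, 200, 509)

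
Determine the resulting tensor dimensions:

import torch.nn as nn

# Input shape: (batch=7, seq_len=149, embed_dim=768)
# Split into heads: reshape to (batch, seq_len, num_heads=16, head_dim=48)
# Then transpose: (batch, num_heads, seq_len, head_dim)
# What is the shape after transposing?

Input shape: (7, 149, 768)
  -> after reshape: (7, 149, 16, 48)
Output shape: (7, 16, 149, 48)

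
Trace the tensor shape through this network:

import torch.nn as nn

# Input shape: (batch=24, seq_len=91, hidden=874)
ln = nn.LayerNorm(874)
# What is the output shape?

Input shape: (24, 91, 874)
Output shape: (24, 91, 874)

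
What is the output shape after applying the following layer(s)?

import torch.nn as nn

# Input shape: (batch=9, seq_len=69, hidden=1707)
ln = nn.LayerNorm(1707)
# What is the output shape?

Input shape: (9, 69, 1707)
Output shape: (9, 69, 1707)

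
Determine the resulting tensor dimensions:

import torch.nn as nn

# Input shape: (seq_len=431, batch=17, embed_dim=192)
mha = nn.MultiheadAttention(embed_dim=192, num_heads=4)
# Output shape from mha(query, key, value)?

Input shape: (431, 17, 192)
Output shape: (431, 17, 192)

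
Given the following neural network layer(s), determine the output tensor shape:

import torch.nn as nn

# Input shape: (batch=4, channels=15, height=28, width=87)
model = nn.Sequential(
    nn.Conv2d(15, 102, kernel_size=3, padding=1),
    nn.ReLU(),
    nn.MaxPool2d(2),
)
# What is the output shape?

Input shape: (4, 15, 28, 87)
  -> after Conv2d: (4, 102, 28, 87)
  -> after ReLU: (4, 102, 28, 87)
Output shape: (4, 102, 14, 43)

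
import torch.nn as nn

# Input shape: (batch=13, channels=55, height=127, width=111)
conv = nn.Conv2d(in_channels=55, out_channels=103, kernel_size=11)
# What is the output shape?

Input shape: (13, 55, 127, 111)
Output shape: (13, 103, 117, 101)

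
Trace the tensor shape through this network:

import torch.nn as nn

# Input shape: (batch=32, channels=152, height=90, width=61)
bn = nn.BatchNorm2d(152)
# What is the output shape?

Input shape: (32, 152, 90, 61)
Output shape: (32, 152, 90, 61)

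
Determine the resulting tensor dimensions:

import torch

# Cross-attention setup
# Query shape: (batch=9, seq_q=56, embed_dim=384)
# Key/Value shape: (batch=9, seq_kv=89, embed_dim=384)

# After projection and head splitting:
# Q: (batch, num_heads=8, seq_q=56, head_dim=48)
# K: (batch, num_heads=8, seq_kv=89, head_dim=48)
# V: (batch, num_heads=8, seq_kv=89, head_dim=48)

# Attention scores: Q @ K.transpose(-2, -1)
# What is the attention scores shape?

Input shape: (9, 56, 384)
Output shape: (9, 8, 56, 89)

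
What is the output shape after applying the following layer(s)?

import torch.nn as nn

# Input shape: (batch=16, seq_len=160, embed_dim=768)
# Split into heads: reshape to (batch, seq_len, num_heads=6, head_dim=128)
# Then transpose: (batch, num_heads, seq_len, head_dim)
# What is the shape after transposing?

Input shape: (16, 160, 768)
  -> after reshape: (16, 160, 6, 128)
Output shape: (16, 6, 160, 128)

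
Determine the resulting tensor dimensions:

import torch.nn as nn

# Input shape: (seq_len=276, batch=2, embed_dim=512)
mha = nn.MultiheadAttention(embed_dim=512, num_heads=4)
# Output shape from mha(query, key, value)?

Input shape: (276, 2, 512)
Output shape: (276, 2, 512)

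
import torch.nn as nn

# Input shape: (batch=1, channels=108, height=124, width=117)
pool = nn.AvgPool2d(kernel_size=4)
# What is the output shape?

Input shape: (1, 108, 124, 117)
Output shape: (1, 108, 31, 29)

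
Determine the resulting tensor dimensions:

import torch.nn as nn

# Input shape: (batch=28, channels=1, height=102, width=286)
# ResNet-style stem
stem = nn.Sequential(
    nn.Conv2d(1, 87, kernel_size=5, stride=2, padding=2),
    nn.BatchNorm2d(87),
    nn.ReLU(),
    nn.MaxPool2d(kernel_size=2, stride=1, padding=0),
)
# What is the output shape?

Input shape: (28, 1, 102, 286)
  -> after Conv2d 5x5 stride=2: (28, 87, 51, 143)
Output shape: (28, 87, 50, 142)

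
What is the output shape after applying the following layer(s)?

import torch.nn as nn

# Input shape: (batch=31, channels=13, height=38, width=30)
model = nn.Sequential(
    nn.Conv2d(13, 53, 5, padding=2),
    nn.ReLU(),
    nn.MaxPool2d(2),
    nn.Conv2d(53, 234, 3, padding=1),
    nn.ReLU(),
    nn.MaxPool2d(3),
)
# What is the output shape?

Input shape: (31, 13, 38, 30)
  -> after first Conv2d: (31, 53, 38, 30)
  -> after first MaxPool2d: (31, 53, 19, 15)
  -> after second Conv2d: (31, 234, 19, 15)
Output shape: (31, 234, 6, 5)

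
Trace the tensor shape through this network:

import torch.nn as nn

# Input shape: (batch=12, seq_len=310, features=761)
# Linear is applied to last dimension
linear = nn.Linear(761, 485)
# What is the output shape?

Input shape: (12, 310, 761)
Output shape: (12, 310, 485)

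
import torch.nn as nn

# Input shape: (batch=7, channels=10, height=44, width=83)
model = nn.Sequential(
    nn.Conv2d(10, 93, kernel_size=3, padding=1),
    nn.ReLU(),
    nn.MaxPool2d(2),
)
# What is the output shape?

Input shape: (7, 10, 44, 83)
  -> after Conv2d: (7, 93, 44, 83)
  -> after ReLU: (7, 93, 44, 83)
Output shape: (7, 93, 22, 41)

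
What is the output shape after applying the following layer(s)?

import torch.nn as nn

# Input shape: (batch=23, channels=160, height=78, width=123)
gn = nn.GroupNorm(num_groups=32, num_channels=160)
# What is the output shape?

Input shape: (23, 160, 78, 123)
Output shape: (23, 160, 78, 123)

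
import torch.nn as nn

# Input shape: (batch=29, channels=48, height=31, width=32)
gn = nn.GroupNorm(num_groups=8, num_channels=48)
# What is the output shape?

Input shape: (29, 48, 31, 32)
Output shape: (29, 48, 31, 32)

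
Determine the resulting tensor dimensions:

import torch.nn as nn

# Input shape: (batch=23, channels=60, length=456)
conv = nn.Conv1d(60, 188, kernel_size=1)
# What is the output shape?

Input shape: (23, 60, 456)
Output shape: (23, 188, 456)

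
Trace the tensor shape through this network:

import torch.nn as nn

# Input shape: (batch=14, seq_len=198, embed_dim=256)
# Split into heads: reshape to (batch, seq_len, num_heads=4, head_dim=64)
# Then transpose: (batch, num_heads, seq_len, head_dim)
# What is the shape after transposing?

Input shape: (14, 198, 256)
  -> after reshape: (14, 198, 4, 64)
Output shape: (14, 4, 198, 64)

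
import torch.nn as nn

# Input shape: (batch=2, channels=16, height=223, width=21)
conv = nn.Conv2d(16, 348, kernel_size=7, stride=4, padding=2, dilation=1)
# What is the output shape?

Input shape: (2, 16, 223, 21)
Output shape: (2, 348, 56, 5)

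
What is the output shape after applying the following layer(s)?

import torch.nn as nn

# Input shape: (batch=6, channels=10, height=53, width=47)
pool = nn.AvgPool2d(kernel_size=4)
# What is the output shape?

Input shape: (6, 10, 53, 47)
Output shape: (6, 10, 13, 11)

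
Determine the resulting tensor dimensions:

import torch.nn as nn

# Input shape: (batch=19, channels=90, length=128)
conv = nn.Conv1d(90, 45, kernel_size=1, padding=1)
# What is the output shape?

Input shape: (19, 90, 128)
Output shape: (19, 45, 130)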